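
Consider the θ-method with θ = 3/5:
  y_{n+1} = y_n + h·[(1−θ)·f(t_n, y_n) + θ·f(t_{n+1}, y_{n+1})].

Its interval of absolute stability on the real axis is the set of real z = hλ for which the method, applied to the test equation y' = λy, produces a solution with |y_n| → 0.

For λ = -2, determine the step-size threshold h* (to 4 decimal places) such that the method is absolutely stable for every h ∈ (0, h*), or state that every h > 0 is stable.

Test eqn y'=λy, z=hλ:
  y_{n+1} = y_n + z·[2/5·y_n + 3/5·y_{n+1}] ⇒ (1 − 3/5z)y_{n+1} = (1 + 2/5z)y_n
  R(z) = (1 + 2/5z)/(1 − 3/5z).

Boundary: |R(x)|=1, x<0.
x=-1.78: |R|=0.1393
x=-2: |R|=0.0909
x=-10: |R|=0.4286
x=-100: |R|=0.6393
θ=3/5≥1/2 ⇒ |1+2/5x|<|1−3/5x| ∀x<0 ⇒ interval (−∞,0).

interval (−∞, 0). Any h>0 works for λ=-2.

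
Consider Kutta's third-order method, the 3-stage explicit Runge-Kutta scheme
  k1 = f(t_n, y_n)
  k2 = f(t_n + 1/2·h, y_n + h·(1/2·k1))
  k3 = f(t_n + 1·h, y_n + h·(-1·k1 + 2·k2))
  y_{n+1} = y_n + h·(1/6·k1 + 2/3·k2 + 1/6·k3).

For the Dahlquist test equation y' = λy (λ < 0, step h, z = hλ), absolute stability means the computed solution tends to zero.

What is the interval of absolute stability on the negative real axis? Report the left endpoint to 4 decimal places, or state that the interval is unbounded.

Test eqn y'=λy, z=hλ:
  order 3, 3-stage ⇒ R(z)=1+z+z^2/2+z^3/6
  (e.g. R(-0.58)=0.55568, |R|=0.55568)

Solve |R(x)|<1 on ℝ⁻.
x=-0.58: |R|=0.5557
|R(-1.63)|=0.0233 |R(-1.07)|=0.2983 |R(-0.69)|=0.4933
Bisect:
  x_lo=-3.3908 |R|=3.1396  x_hi=-0.3964 |R|=0.6718
  mid=-1.89360 |R|=0.23240 →hi
  mid=-2.64219 |R|=1.22587 →lo
  mid=-2.26790 |R|=0.64032 →hi
  mid=-2.45505 |R|=0.90762 →hi
  mid=-2.54862 |R|=1.05997 →lo
  mid=-2.50183 |R|=0.98215 →hi
  mid=-2.52523 |R|=1.02064 →lo
  mid=-2.51353 |R|=1.00129 →lo
  mid=-2.50768 |R|=0.99169 →hi
  mid=-2.51061 |R|=0.99649 →hi
  ...
  [-2.51280,-2.51262] ⇒ x*=-2.5127
So |R|<1 on (-2.5127, 0).

(-2.5127, 0).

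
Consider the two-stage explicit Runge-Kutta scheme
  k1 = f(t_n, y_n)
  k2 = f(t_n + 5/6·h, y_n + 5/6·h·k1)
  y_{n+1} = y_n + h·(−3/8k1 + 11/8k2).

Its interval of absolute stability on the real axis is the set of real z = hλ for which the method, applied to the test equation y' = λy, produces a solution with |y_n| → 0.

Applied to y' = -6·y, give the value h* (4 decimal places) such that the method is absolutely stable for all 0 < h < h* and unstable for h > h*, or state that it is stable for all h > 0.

(-0.8727,0); λ=-6 ⇒ h* = (48/55)/6 = 0.1455.

On y'=λy, z=hλ:
  k1=λy_n ⇒ h·k1=z·y_n;  k2=λ(1+5/6z)y_n ⇒ h·k2=z(1+5/6z)y_n
  y_{n+1}/y_n = 1 − 3/8z + 11/8z(1+5/6z) = 1 + z + 55/48z²
  Hence R(z) = 1 + z + 55/48z².

Need |R(x)|<1, x<0.
x=-1.8: |R|=2.9125
R=1: x+55/48x²=0 ⇒ x=−48/55=-0.8727; min R=1−1/(4·55/48)=0.7818>−1
Confirm numerically:
  x=-0.791: |R|=0.92593 <1
  x=-0.666: |R|=0.84224 <1
  x=-0.553: |R|=0.79741 <1
  x=-1.256: |R|=1.55159 >1
  x=-1.074: |R|=1.24769 >1
Stable set (-0.8727, 0).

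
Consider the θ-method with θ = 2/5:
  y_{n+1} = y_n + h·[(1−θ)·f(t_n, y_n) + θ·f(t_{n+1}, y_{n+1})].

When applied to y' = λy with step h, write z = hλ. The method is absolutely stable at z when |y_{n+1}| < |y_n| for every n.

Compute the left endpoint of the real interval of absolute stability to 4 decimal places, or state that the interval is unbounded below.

z* = -10.0000.

On y'=λy, z=hλ:
  y_{n+1} = y_n + z·[3/5·y_n + 2/5·y_{n+1}] ⇒ (1 − 2/5z)y_{n+1} = (1 + 3/5z)y_n
  Hence R(z) = (1 + 3/5z)/(1 − 2/5z).

Need |R(x)|<1, x<0.
x=-1.49: |R|=0.0664
R=−1: 1+3/5x = −1+2/5x ⇒ -1/5x=2 ⇒ x=2/(-1/5)=-10.0000
Confirm numerically:
  x=-8.389: |R|=0.92603 <1
  x=-7.745: |R|=0.88995 <1
  x=-7.632: |R|=0.88314 <1
  x=-10.581: |R|=1.02221 >1
  x=-10.273: |R|=1.01069 >1
  x=-10.238: |R|=1.00934 >1
Interval (-10.0000, 0).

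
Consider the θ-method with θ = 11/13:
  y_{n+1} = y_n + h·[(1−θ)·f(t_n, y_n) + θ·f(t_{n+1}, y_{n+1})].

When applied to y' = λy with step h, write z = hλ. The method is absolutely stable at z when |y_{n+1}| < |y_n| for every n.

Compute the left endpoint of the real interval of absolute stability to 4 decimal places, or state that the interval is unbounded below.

unbounded; (−∞, 0).

Test eqn y'=λy, z=hλ:
  y_{n+1} = y_n + z·[2/13·y_n + 11/13·y_{n+1}] ⇒ (1 − 11/13z)y_{n+1} = (1 + 2/13z)y_n
  ⇒ R(z) = (1 + 2/13z)/(1 − 11/13z).

Solve |R(x)|<1 on ℝ⁻.
x=-1.37: |R|=0.3655
x=-2: |R|=0.2571
x=-10: |R|=0.0569
x=-100: |R|=0.1680
θ=11/13≥1/2 ⇒ |1+2/13x|<|1−11/13x| ∀x<0 ⇒ stable on all of ℝ⁻.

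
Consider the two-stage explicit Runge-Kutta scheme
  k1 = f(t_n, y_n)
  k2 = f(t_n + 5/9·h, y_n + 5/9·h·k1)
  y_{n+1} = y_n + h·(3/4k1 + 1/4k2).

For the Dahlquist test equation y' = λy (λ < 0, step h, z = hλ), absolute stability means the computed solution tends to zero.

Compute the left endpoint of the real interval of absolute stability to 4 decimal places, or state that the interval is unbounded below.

left endpoint -7.2000.

On y'=λy, z=hλ:
  k1=λy_n ⇒ h·k1=z·y_n;  k2=λ(1+5/9z)y_n ⇒ h·k2=z(1+5/9z)y_n
  y_{n+1}/y_n = 1 + 3/4z + 1/4z(1+5/9z) = 1 + z + 5/36z²
  ⇒ R(z) = 1 + z + 5/36z².

Need |R(x)|<1, x<0.
x=-0.43: |R|=0.5957
R=1: x+5/36x²=0 ⇒ x=−36/5=-7.2000; min R=1−1/(4·5/36)=-0.8000>−1
Confirm numerically:
  x=-6.843: |R|=0.66070 <1
  x=-6.564: |R|=0.42018 <1
  x=-6.346: |R|=0.24729 <1
  x=-5.825: |R|=0.11241 <1
  x=-7.298: |R|=1.09933 >1
  x=-7.239: |R|=1.03921 >1
Interval (-7.2000, 0).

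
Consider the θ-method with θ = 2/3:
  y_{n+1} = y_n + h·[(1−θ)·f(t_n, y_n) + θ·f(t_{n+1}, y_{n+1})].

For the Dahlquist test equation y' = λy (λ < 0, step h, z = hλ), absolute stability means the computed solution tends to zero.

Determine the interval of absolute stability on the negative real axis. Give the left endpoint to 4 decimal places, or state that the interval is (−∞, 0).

unbounded; (−∞, 0).

On y'=λy, z=hλ:
  y_{n+1} = y_n + z·[1/3·y_n + 2/3·y_{n+1}] ⇒ (1 − 2/3z)y_{n+1} = (1 + 1/3z)y_n
  so R(z) = (1 + 1/3z)/(1 − 2/3z).

Find x<0 with |R(x)|<1.
x=-1.77: |R|=0.1881
x=-2: |R|=0.1429
x=-10: |R|=0.3043
x=-100: |R|=0.4778
θ=2/3≥1/2 ⇒ |1+1/3x|<|1−2/3x| ∀x<0 ⇒ interval (−∞,0).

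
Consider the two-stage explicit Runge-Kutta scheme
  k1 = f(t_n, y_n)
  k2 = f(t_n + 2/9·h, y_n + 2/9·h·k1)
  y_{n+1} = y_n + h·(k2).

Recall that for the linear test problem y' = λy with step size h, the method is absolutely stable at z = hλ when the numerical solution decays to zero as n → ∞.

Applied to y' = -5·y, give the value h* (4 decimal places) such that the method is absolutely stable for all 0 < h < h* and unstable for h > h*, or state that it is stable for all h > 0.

With y'=λy (z=hλ):
  k1=λy_n ⇒ h·k1=z·y_n;  k2=λ(1+2/9z)y_n ⇒ h·k2=z(1+2/9z)y_n
  y_{n+1}/y_n = 1 + z(1+2/9z) = 1 + z + 2/9z²
  so R(z) = 1 + z + 2/9z².

Find x<0 with |R(x)|<1.
x=-0.51: |R|=0.5478
R=1: x+2/9x²=0 ⇒ x=−9/2=-4.5000; min R=1−1/(4·2/9)=-0.1250>−1
Confirm numerically:
  x=-3.801: |R|=0.40958 <1
  x=-2.413: |R|=0.11910 <1
  x=-2.170: |R|=0.12358 <1
  x=-2.083: |R|=0.11880 <1
  x=-5.025: |R|=1.58625 >1
  x=-4.720: |R|=1.23076 >1
Stable set (-4.5000, 0).

(-4.5000,0); λ=-5 ⇒ h* = (9/2)/5 = 0.9000.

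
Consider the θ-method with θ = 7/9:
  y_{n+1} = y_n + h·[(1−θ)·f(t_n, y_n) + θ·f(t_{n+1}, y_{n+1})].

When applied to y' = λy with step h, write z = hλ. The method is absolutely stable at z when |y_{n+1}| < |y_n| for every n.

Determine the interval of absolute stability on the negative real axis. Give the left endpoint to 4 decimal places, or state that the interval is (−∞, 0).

unbounded; (−∞, 0).

Test eqn y'=λy, z=hλ:
  y_{n+1} = y_n + z·[2/9·y_n + 7/9·y_{n+1}] ⇒ (1 − 7/9z)y_{n+1} = (1 + 2/9z)y_n
  so R(z) = (1 + 2/9z)/(1 − 7/9z).

Need |R(x)|<1, x<0.
x=-1.5: |R|=0.3077
x=-2: |R|=0.2174
x=-10: |R|=0.1392
x=-100: |R|=0.2694
θ=7/9≥1/2 ⇒ |1+2/9x|<|1−7/9x| ∀x<0 ⇒ unbounded interval.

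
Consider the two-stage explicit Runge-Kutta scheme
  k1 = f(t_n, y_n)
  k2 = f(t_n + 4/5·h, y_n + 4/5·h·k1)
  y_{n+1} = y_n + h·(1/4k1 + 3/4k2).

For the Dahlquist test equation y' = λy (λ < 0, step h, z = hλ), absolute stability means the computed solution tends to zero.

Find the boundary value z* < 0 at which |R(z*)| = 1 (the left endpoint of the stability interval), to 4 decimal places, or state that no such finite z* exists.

On y'=λy, z=hλ:
  k1=λy_n ⇒ h·k1=z·y_n;  k2=λ(1+4/5z)y_n ⇒ h·k2=z(1+4/5z)y_n
  y_{n+1}/y_n = 1 + 1/4z + 3/4z(1+4/5z) = 1 + z + 3/5z²
  so R(z) = 1 + z + 3/5z².

Boundary: |R(x)|=1, x<0.
x=-1.33: |R|=0.7313
R=1: x+3/5x²=0 ⇒ x=−5/3=-1.6667; min R=1−1/(4·3/5)=0.5833>−1
Confirm numerically:
  x=-1.303: |R|=0.71569 <1
  x=-1.044: |R|=0.60996 <1
  x=-1.028: |R|=0.60607 <1
  x=-0.906: |R|=0.58650 <1
  x=-2.204: |R|=1.71057 >1
  x=-1.779: |R|=1.11990 >1
Stable set (-1.6667, 0).

z* = -1.6667.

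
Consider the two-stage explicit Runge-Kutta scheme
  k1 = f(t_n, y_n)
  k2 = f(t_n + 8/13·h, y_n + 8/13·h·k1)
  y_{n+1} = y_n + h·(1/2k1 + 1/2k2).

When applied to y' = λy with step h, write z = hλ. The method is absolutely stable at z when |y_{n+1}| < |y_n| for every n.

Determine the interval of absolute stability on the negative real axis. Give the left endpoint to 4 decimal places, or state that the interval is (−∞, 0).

Test eqn y'=λy, z=hλ:
  k1=λy_n ⇒ h·k1=z·y_n;  k2=λ(1+8/13z)y_n ⇒ h·k2=z(1+8/13z)y_n
  y_{n+1}/y_n = 1 + 1/2z + 1/2z(1+8/13z) = 1 + z + 4/13z²
  Hence R(z) = 1 + z + 4/13z².

Find x<0 with |R(x)|<1.
x=-0.9: |R|=0.3492
R=1: x+4/13x²=0 ⇒ x=−13/4=-3.2500; min R=1−1/(4·4/13)=0.1875>−1
Confirm numerically:
  x=-2.841: |R|=0.64247 <1
  x=-2.054: |R|=0.24413 <1
  x=-1.372: |R|=0.20720 <1
  x=-3.738: |R|=1.56128 >1
  x=-3.573: |R|=1.35510 >1
  x=-3.399: |R|=1.15583 >1
So |R|<1 on (-3.2500, 0).

(-3.2500, 0).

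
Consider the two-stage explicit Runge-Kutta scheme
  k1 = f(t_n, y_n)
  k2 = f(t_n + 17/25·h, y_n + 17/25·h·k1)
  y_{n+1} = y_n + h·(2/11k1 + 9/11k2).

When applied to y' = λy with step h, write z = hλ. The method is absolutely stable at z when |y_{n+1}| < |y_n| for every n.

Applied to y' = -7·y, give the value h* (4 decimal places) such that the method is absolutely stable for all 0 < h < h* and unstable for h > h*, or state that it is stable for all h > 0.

(-1.7974,0); λ=-7 ⇒ h* = (275/153)/7 = 0.2568.

On y'=λy, z=hλ:
  k1=λy_n ⇒ h·k1=z·y_n;  k2=λ(1+17/25z)y_n ⇒ h·k2=z(1+17/25z)y_n
  y_{n+1}/y_n = 1 + 2/11z + 9/11z(1+17/25z) = 1 + z + 153/275z²
  R(z) = 1 + z + 153/275z².

Find x<0 with |R(x)|<1.
x=-0.34: |R|=0.7243
R=1: x+153/275x²=0 ⇒ x=−275/153=-1.7974; min R=1−1/(4·153/275)=0.5507>−1
Confirm numerically:
  x=-1.566: |R|=0.79840 <1
  x=-1.384: |R|=0.68169 <1
  x=-1.081: |R|=0.56914 <1
  x=-1.042: |R|=0.56208 <1
  x=-2.381: |R|=1.77312 >1
  x=-2.240: |R|=1.55161 >1
  x=-2.142: |R|=1.41069 >1
Interval (-1.7974, 0).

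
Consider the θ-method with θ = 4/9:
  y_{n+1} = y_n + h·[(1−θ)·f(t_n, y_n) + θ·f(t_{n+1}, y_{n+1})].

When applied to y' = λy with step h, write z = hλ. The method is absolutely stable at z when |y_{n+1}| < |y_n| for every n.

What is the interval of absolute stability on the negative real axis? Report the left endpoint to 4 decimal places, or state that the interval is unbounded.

z∈(-18.0000,0).

On y'=λy, z=hλ:
  y_{n+1} = y_n + z·[5/9·y_n + 4/9·y_{n+1}] ⇒ (1 − 4/9z)y_{n+1} = (1 + 5/9z)y_n
  ⇒ R(z) = (1 + 5/9z)/(1 − 4/9z).

Need |R(x)|<1, x<0.
x=-0.52: |R|=0.5776
R=−1: 1+5/9x = −1+4/9x ⇒ -1/9x=2 ⇒ x=2/(-1/9)=-18.0000
Confirm numerically:
  x=-16.625: |R|=0.98179 <1
  x=-12.847: |R|=0.91467 <1
  x=-11.182: |R|=0.87310 <1
  x=-11.046: |R|=0.86925 <1
  x=-18.134: |R|=1.00164 >1
  x=-18.044: |R|=1.00054 >1
So |R|<1 on (-18.0000, 0).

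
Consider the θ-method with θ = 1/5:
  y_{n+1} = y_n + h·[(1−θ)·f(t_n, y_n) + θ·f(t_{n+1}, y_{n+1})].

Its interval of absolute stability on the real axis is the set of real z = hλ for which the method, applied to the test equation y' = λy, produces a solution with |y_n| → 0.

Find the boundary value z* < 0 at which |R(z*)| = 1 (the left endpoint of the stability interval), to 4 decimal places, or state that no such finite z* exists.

z* = -3.3333.

With y'=λy (z=hλ):
  y_{n+1} = y_n + z·[4/5·y_n + 1/5·y_{n+1}] ⇒ (1 − 1/5z)y_{n+1} = (1 + 4/5z)y_n
  Hence R(z) = (1 + 4/5z)/(1 − 1/5z).

Solve |R(x)|<1 on ℝ⁻.
x=-0.65: |R|=0.4248
R=−1: 1+4/5x = −1+1/5x ⇒ -3/5x=2 ⇒ x=2/(-3/5)=-3.3333
Confirm numerically:
  x=-2.454: |R|=0.64610 <1
  x=-2.261: |R|=0.55695 <1
  x=-2.091: |R|=0.47440 <1
  x=-1.762: |R|=0.30287 <1
  x=-3.700: |R|=1.12644 >1
  x=-3.418: |R|=1.03017 >1
Interval (-3.3333, 0).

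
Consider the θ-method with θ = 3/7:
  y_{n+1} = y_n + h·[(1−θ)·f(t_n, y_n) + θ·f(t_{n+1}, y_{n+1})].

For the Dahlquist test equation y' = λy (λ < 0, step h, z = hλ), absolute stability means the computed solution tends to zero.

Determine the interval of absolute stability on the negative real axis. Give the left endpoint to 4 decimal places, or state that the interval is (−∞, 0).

(-14.0000, 0).

On y'=λy, z=hλ:
  y_{n+1} = y_n + z·[4/7·y_n + 3/7·y_{n+1}] ⇒ (1 − 3/7z)y_{n+1} = (1 + 4/7z)y_n
  ⇒ R(z) = (1 + 4/7z)/(1 − 3/7z).

Boundary: |R(x)|=1, x<0.
x=-0.33: |R|=0.7109
R=−1: 1+4/7x = −1+3/7x ⇒ -1/7x=2 ⇒ x=2/(-1/7)=-14.0000
Confirm numerically:
  x=-11.908: |R|=0.95103 <1
  x=-10.157: |R|=0.89744 <1
  x=-6.958: |R|=0.74736 <1
  x=-14.252: |R|=1.00506 >1
  x=-14.021: |R|=1.00043 >1
Interval (-14.0000, 0).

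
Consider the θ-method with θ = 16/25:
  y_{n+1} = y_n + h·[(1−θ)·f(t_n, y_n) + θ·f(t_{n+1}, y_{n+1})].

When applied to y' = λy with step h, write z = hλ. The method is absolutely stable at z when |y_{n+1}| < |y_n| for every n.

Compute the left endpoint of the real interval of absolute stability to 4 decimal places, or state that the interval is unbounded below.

unbounded; (−∞, 0).

On y'=λy, z=hλ:
  y_{n+1} = y_n + z·[9/25·y_n + 16/25·y_{n+1}] ⇒ (1 − 16/25z)y_{n+1} = (1 + 9/25z)y_n
  so R(z) = (1 + 9/25z)/(1 − 16/25z).

Boundary: |R(x)|=1, x<0.
x=-0.91: |R|=0.4249
x=-2: |R|=0.1228
x=-10: |R|=0.3514
x=-100: |R|=0.5385
θ=16/25≥1/2 ⇒ |1+9/25x|<|1−16/25x| ∀x<0 ⇒ stable on all of ℝ⁻.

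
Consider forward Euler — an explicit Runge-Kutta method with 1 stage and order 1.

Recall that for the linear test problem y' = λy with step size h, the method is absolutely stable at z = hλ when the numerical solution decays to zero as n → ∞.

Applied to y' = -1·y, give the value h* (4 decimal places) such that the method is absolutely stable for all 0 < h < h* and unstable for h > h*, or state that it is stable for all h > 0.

On y'=λy, z=hλ:
  order 1, 1-stage ⇒ R(z)=1+z
  (e.g. R(-1.2)=-0.20000, |R|=0.20000)

Boundary: |R(x)|=1, x<0.
x=-1.2: |R|=0.2000
|R(-2.35)|=1.3500 |R(-2.27)|=1.2700 |R(-1.64)|=0.6400
Bisect:
  x_lo=-2.3979 |R|=1.3979  x_hi=-0.3895 |R|=0.6105
  mid=-1.39371 |R|=0.39371 →hi
  mid=-1.89580 |R|=0.89580 →hi
  mid=-2.14684 |R|=1.14684 →lo
  mid=-2.02132 |R|=1.02132 →lo
  mid=-1.95856 |R|=0.95856 →hi
  mid=-1.98994 |R|=0.98994 →hi
  mid=-2.00563 |R|=1.00563 →lo
  mid=-1.99778 |R|=0.99778 →hi
  ...
  [-2.00011,-1.99999] ⇒ x*=-2.0000
So |R|<1 on (-2.0000, 0).

(-2.0000,0); λ=-1 ⇒ h* = 2.0000.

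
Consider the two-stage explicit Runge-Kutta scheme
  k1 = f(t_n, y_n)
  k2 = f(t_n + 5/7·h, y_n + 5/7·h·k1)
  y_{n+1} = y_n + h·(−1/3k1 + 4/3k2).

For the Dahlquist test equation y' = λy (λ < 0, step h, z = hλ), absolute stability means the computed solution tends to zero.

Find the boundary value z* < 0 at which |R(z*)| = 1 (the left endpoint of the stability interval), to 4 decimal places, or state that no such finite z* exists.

left endpoint -1.0500.

Test eqn y'=λy, z=hλ:
  k1=λy_n ⇒ h·k1=z·y_n;  k2=λ(1+5/7z)y_n ⇒ h·k2=z(1+5/7z)y_n
  y_{n+1}/y_n = 1 − 1/3z + 4/3z(1+5/7z) = 1 + z + 20/21z²
  Hence R(z) = 1 + z + 20/21z².

Need |R(x)|<1, x<0.
x=-1.24: |R|=1.2244
R=1: x+20/21x²=0 ⇒ x=−21/20=-1.0500; min R=1−1/(4·20/21)=0.7375>−1
Confirm numerically:
  x=-1.028: |R|=0.97846 <1
  x=-0.998: |R|=0.95058 <1
  x=-0.624: |R|=0.74683 <1
  x=-0.592: |R|=0.74178 <1
  x=-1.582: |R|=1.80155 >1
  x=-1.223: |R|=1.20150 >1
  x=-1.191: |R|=1.15993 >1
Interval (-1.0500, 0).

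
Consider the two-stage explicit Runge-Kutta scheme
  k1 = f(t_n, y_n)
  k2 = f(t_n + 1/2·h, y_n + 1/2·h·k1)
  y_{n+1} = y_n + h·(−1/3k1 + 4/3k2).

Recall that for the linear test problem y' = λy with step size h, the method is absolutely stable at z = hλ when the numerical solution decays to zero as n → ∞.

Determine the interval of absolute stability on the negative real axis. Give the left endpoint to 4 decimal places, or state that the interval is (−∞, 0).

With y'=λy (z=hλ):
  k1=λy_n ⇒ h·k1=z·y_n;  k2=λ(1+1/2z)y_n ⇒ h·k2=z(1+1/2z)y_n
  y_{n+1}/y_n = 1 − 1/3z + 4/3z(1+1/2z) = 1 + z + 2/3z²
  R(z) = 1 + z + 2/3z².

Need |R(x)|<1, x<0.
x=-1.17: |R|=0.7426
R=1: x+2/3x²=0 ⇒ x=−3/2=-1.5000; min R=1−1/(4·2/3)=0.6250>−1
Confirm numerically:
  x=-1.391: |R|=0.89892 <1
  x=-1.180: |R|=0.74827 <1
  x=-1.168: |R|=0.74148 <1
  x=-0.770: |R|=0.62527 <1
  x=-1.955: |R|=1.59302 >1
  x=-1.846: |R|=1.42581 >1
  x=-1.695: |R|=1.22035 >1
Stable set (-1.5000, 0).

(-1.5000, 0).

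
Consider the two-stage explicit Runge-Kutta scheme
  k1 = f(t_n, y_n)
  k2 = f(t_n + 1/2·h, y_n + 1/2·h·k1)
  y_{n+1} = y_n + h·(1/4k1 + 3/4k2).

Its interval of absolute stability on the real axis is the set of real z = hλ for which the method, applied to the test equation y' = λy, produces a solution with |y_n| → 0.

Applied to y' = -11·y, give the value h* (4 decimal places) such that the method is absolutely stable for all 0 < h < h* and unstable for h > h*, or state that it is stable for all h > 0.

On y'=λy, z=hλ:
  k1=λy_n ⇒ h·k1=z·y_n;  k2=λ(1+1/2z)y_n ⇒ h·k2=z(1+1/2z)y_n
  y_{n+1}/y_n = 1 + 1/4z + 3/4z(1+1/2z) = 1 + z + 3/8z²
  R(z) = 1 + z + 3/8z².

Boundary: |R(x)|=1, x<0.
x=-1.14: |R|=0.3474
R=1: x+3/8x²=0 ⇒ x=−8/3=-2.6667; min R=1−1/(4·3/8)=0.3333>−1
Confirm numerically:
  x=-1.947: |R|=0.47455 <1
  x=-1.708: |R|=0.38597 <1
  x=-1.480: |R|=0.34140 <1
  x=-1.164: |R|=0.34409 <1
  x=-3.074: |R|=1.46955 >1
  x=-3.018: |R|=1.39762 >1
  x=-2.986: |R|=1.35757 >1
Interval (-2.6667, 0).

(-2.6667,0); λ=-11 ⇒ h* = (8/3)/11 = 0.2424.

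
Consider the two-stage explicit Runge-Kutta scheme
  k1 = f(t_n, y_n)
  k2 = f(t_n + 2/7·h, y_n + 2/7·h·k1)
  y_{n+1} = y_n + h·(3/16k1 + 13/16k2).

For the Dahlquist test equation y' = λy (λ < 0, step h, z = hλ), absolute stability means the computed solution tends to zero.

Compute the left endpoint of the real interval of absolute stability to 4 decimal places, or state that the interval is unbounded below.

left endpoint -4.3077.

Set f=λy, z=hλ:
  k1=λy_n ⇒ h·k1=z·y_n;  k2=λ(1+2/7z)y_n ⇒ h·k2=z(1+2/7z)y_n
  y_{n+1}/y_n = 1 + 3/16z + 13/16z(1+2/7z) = 1 + z + 13/56z²
  so R(z) = 1 + z + 13/56z².

Find x<0 with |R(x)|<1.
x=-0.9: |R|=0.2880
R=1: x+13/56x²=0 ⇒ x=−56/13=-4.3077; min R=1−1/(4·13/56)=-0.0769>−1
Confirm numerically:
  x=-3.274: |R|=0.21436 <1
  x=-2.029: |R|=0.07330 <1
  x=-1.796: |R|=0.04720 <1
  x=-4.720: |R|=1.45177 >1
  x=-4.532: |R|=1.23599 >1
Interval (-4.3077, 0).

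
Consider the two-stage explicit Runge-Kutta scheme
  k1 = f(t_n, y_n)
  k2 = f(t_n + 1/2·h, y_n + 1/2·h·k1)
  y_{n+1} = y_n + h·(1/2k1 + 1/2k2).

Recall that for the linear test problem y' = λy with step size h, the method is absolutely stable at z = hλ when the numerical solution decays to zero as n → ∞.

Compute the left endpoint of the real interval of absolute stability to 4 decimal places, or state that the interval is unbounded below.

Set f=λy, z=hλ:
  k1=λy_n ⇒ h·k1=z·y_n;  k2=λ(1+1/2z)y_n ⇒ h·k2=z(1+1/2z)y_n
  y_{n+1}/y_n = 1 + 1/2z + 1/2z(1+1/2z) = 1 + z + 1/4z²
  Hence R(z) = 1 + z + 1/4z².

Need |R(x)|<1, x<0.
x=-1.79: |R|=0.0110
R=1: x+1/4x²=0 ⇒ x=−4=-4.0000; min R=1−1/(4·1/4)=0.0000>−1
Confirm numerically:
  x=-3.550: |R|=0.60062 <1
  x=-2.822: |R|=0.16892 <1
  x=-2.657: |R|=0.10791 <1
  x=-4.590: |R|=1.67702 >1
  x=-4.584: |R|=1.66926 >1
  x=-4.262: |R|=1.27916 >1
Interval (-4.0000, 0).

left endpoint -4.0000.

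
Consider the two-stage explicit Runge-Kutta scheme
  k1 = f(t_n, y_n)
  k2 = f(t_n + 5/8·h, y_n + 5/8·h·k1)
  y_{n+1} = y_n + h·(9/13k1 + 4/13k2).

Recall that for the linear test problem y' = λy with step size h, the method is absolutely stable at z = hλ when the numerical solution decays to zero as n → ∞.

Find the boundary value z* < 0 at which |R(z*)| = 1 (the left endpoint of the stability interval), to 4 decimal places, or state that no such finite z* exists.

z* = -5.2000.

Set f=λy, z=hλ:
  k1=λy_n ⇒ h·k1=z·y_n;  k2=λ(1+5/8z)y_n ⇒ h·k2=z(1+5/8z)y_n
  y_{n+1}/y_n = 1 + 9/13z + 4/13z(1+5/8z) = 1 + z + 5/26z²
  Hence R(z) = 1 + z + 5/26z².

Boundary: |R(x)|=1, x<0.
x=-1.18: |R|=0.0878
R=1: x+5/26x²=0 ⇒ x=−26/5=-5.2000; min R=1−1/(4·5/26)=-0.3000>−1
Confirm numerically:
  x=-3.878: |R|=0.01409 <1
  x=-3.529: |R|=0.13403 <1
  x=-2.521: |R|=0.29880 <1
  x=-5.339: |R|=1.14272 >1
  x=-5.268: |R|=1.06889 >1
Interval (-5.2000, 0).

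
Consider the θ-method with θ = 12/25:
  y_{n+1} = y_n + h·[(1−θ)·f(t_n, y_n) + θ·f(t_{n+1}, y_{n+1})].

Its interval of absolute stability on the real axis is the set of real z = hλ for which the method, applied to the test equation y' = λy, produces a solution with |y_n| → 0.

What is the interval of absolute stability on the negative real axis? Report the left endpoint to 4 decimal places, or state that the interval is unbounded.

z∈(-50.0000,0).

Set f=λy, z=hλ:
  y_{n+1} = y_n + z·[13/25·y_n + 12/25·y_{n+1}] ⇒ (1 − 12/25z)y_{n+1} = (1 + 13/25z)y_n
  so R(z) = (1 + 13/25z)/(1 − 12/25z).

Need |R(x)|<1, x<0.
x=-1.36: |R|=0.1772
R=−1: 1+13/25x = −1+12/25x ⇒ -1/25x=2 ⇒ x=2/(-1/25)=-50.0000
Confirm numerically:
  x=-38.437: |R|=0.97622 <1
  x=-36.961: |R|=0.97217 <1
  x=-27.980: |R|=0.93896 <1
  x=-50.316: |R|=1.00050 >1
  x=-50.267: |R|=1.00043 >1
  x=-50.192: |R|=1.00031 >1
Stable set (-50.0000, 0).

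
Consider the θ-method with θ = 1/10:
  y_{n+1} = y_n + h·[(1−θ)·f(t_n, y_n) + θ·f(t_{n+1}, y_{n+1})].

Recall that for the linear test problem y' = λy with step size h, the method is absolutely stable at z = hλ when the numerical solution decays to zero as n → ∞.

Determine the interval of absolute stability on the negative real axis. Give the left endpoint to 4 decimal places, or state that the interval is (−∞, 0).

With y'=λy (z=hλ):
  y_{n+1} = y_n + z·[9/10·y_n + 1/10·y_{n+1}] ⇒ (1 − 1/10z)y_{n+1} = (1 + 9/10z)y_n
  so R(z) = (1 + 9/10z)/(1 − 1/10z).

Boundary: |R(x)|=1, x<0.
x=-0.88: |R|=0.1912
R=−1: 1+9/10x = −1+1/10x ⇒ -4/5x=2 ⇒ x=2/(-4/5)=-2.5000
Confirm numerically:
  x=-2.300: |R|=0.86992 <1
  x=-1.426: |R|=0.24803 <1
  x=-1.074: |R|=0.03016 <1
  x=-2.952: |R|=1.27918 >1
  x=-2.572: |R|=1.04582 >1
  x=-2.550: |R|=1.03187 >1
Stable set (-2.5000, 0).

(-2.5000, 0).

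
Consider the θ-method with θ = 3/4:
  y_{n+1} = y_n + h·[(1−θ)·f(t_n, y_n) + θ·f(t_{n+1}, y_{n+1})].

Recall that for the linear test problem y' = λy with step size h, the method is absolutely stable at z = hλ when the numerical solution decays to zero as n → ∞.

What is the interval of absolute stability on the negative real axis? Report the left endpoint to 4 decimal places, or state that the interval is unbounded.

With y'=λy (z=hλ):
  y_{n+1} = y_n + z·[1/4·y_n + 3/4·y_{n+1}] ⇒ (1 − 3/4z)y_{n+1} = (1 + 1/4z)y_n
  R(z) = (1 + 1/4z)/(1 − 3/4z).

Need |R(x)|<1, x<0.
x=-0.32: |R|=0.7419
x=-2: |R|=0.2000
x=-10: |R|=0.1765
x=-100: |R|=0.3158
θ=3/4≥1/2 ⇒ |1+1/4x|<|1−3/4x| ∀x<0 ⇒ interval (−∞,0).

(−∞, 0) — no finite endpoint.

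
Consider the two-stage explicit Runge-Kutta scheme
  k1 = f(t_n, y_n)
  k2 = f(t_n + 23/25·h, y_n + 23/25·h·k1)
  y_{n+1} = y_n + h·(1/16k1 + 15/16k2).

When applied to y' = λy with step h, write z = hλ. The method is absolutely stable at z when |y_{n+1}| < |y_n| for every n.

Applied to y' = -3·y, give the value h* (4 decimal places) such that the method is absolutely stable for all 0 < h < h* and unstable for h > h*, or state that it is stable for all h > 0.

(-1.1594,0); λ=-3 ⇒ h* = (80/69)/3 = 0.3865.

Test eqn y'=λy, z=hλ:
  k1=λy_n ⇒ h·k1=z·y_n;  k2=λ(1+23/25z)y_n ⇒ h·k2=z(1+23/25z)y_n
  y_{n+1}/y_n = 1 + 1/16z + 15/16z(1+23/25z) = 1 + z + 69/80z²
  R(z) = 1 + z + 69/80z².

Solve |R(x)|<1 on ℝ⁻.
x=-1.09: |R|=0.9347
R=1: x+69/80x²=0 ⇒ x=−80/69=-1.1594; min R=1−1/(4·69/80)=0.7101>−1
Confirm numerically:
  x=-0.973: |R|=0.84355 <1
  x=-0.861: |R|=0.77839 <1
  x=-0.726: |R|=0.72860 <1
  x=-0.489: |R|=0.71724 <1
  x=-1.668: |R|=1.73167 >1
  x=-1.604: |R|=1.61505 >1
  x=-1.482: |R|=1.41233 >1
Stable set (-1.1594, 0).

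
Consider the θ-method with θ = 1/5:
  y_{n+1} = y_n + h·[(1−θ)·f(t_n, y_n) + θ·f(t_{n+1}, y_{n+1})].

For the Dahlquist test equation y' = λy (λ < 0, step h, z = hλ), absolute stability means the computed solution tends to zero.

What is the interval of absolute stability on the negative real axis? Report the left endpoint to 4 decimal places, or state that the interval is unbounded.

With y'=λy (z=hλ):
  y_{n+1} = y_n + z·[4/5·y_n + 1/5·y_{n+1}] ⇒ (1 − 1/5z)y_{n+1} = (1 + 4/5z)y_n
  R(z) = (1 + 4/5z)/(1 − 1/5z).

Solve |R(x)|<1 on ℝ⁻.
x=-1.34: |R|=0.0568
R=−1: 1+4/5x = −1+1/5x ⇒ -3/5x=2 ⇒ x=2/(-3/5)=-3.3333
Confirm numerically:
  x=-2.566: |R|=0.69574 <1
  x=-2.031: |R|=0.44432 <1
  x=-1.425: |R|=0.10895 <1
  x=-1.341: |R|=0.05740 <1
  x=-3.881: |R|=1.18500 >1
  x=-3.850: |R|=1.17514 >1
  x=-3.432: |R|=1.03510 >1
Stable set (-3.3333, 0).

z∈(-3.3333,0).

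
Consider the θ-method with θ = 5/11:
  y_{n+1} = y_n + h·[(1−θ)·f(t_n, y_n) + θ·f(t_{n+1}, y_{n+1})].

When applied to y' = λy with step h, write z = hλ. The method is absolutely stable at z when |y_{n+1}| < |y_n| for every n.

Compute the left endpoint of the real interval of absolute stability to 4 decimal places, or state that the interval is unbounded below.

With y'=λy (z=hλ):
  y_{n+1} = y_n + z·[6/11·y_n + 5/11·y_{n+1}] ⇒ (1 − 5/11z)y_{n+1} = (1 + 6/11z)y_n
  Hence R(z) = (1 + 6/11z)/(1 − 5/11z).

Need |R(x)|<1, x<0.
x=-0.98: |R|=0.3220
R=−1: 1+6/11x = −1+5/11x ⇒ -1/11x=2 ⇒ x=2/(-1/11)=-22.0000
Confirm numerically:
  x=-21.226: |R|=0.99339 <1
  x=-18.279: |R|=0.96366 <1
  x=-13.783: |R|=0.89718 <1
  x=-9.817: |R|=0.79724 <1
  x=-22.441: |R|=1.00358 >1
  x=-22.293: |R|=1.00239 >1
So |R|<1 on (-22.0000, 0).

left endpoint -22.0000.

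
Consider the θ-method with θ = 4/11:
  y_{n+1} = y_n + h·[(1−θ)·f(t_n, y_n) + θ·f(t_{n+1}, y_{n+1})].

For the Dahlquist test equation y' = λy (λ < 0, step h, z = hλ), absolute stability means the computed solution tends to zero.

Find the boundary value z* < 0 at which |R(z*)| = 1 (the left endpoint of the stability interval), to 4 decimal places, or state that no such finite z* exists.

left endpoint -7.3333.

Test eqn y'=λy, z=hλ:
  y_{n+1} = y_n + z·[7/11·y_n + 4/11·y_{n+1}] ⇒ (1 − 4/11z)y_{n+1} = (1 + 7/11z)y_n
  so R(z) = (1 + 7/11z)/(1 − 4/11z).

Need |R(x)|<1, x<0.
x=-0.82: |R|=0.3683
R=−1: 1+7/11x = −1+4/11x ⇒ -3/11x=2 ⇒ x=2/(-3/11)=-7.3333
Confirm numerically:
  x=-5.843: |R|=0.86992 <1
  x=-5.167: |R|=0.79478 <1
  x=-4.286: |R|=0.67517 <1
  x=-3.565: |R|=0.55245 <1
  x=-7.772: |R|=1.03127 >1
  x=-7.467: |R|=1.00981 >1
Stable set (-7.3333, 0).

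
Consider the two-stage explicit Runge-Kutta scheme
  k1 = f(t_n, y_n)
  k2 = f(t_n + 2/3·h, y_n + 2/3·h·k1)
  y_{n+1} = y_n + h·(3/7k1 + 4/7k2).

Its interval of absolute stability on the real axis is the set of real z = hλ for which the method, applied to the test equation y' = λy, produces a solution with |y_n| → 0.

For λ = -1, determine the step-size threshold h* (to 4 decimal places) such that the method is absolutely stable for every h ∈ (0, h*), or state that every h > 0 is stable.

Test eqn y'=λy, z=hλ:
  k1=λy_n ⇒ h·k1=z·y_n;  k2=λ(1+2/3z)y_n ⇒ h·k2=z(1+2/3z)y_n
  y_{n+1}/y_n = 1 + 3/7z + 4/7z(1+2/3z) = 1 + z + 8/21z²
  Hence R(z) = 1 + z + 8/21z².

Find x<0 with |R(x)|<1.
x=-1.59: |R|=0.3731
R=1: x+8/21x²=0 ⇒ x=−21/8=-2.6250; min R=1−1/(4·8/21)=0.3438>−1
Confirm numerically:
  x=-2.037: |R|=0.54371 <1
  x=-1.800: |R|=0.43429 <1
  x=-1.335: |R|=0.34394 <1
  x=-3.122: |R|=1.59110 >1
  x=-3.065: |R|=1.51375 >1
Interval (-2.6250, 0).

(-2.6250,0); λ=-1 ⇒ h* = (21/8)/1 = 2.6250.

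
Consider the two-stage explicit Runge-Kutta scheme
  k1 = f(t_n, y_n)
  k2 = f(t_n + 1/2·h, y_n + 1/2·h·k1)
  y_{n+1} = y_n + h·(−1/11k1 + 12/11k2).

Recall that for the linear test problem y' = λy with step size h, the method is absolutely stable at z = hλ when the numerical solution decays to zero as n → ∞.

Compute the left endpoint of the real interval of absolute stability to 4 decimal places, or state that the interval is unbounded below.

left endpoint -1.8333.

With y'=λy (z=hλ):
  k1=λy_n ⇒ h·k1=z·y_n;  k2=λ(1+1/2z)y_n ⇒ h·k2=z(1+1/2z)y_n
  y_{n+1}/y_n = 1 − 1/11z + 12/11z(1+1/2z) = 1 + z + 6/11z²
  R(z) = 1 + z + 6/11z².

Boundary: |R(x)|=1, x<0.
x=-0.44: |R|=0.6656
R=1: x+6/11x²=0 ⇒ x=−11/6=-1.8333; min R=1−1/(4·6/11)=0.5417>−1
Confirm numerically:
  x=-1.601: |R|=0.79711 <1
  x=-1.029: |R|=0.54855 <1
  x=-0.914: |R|=0.54167 <1
  x=-2.199: |R|=1.43860 >1
  x=-1.965: |R|=1.14112 >1
  x=-1.894: |R|=1.06267 >1
So |R|<1 on (-1.8333, 0).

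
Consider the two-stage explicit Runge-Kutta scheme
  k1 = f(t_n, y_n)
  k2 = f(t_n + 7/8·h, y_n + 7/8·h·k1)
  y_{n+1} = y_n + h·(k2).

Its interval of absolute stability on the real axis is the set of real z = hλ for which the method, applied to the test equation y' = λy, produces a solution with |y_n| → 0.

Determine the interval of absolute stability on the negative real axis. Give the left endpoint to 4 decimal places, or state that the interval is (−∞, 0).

On y'=λy, z=hλ:
  k1=λy_n ⇒ h·k1=z·y_n;  k2=λ(1+7/8z)y_n ⇒ h·k2=z(1+7/8z)y_n
  y_{n+1}/y_n = 1 + z(1+7/8z) = 1 + z + 7/8z²
  so R(z) = 1 + z + 7/8z².

Solve |R(x)|<1 on ℝ⁻.
x=-0.72: |R|=0.7336
R=1: x+7/8x²=0 ⇒ x=−8/7=-1.1429; min R=1−1/(4·7/8)=0.7143>−1
Confirm numerically:
  x=-1.091: |R|=0.95050 <1
  x=-0.978: |R|=0.85892 <1
  x=-0.707: |R|=0.73037 <1
  x=-0.462: |R|=0.72476 <1
  x=-1.323: |R|=1.20854 >1
  x=-1.296: |R|=1.17366 >1
  x=-1.238: |R|=1.10306 >1
Interval (-1.1429, 0).

(-1.1429, 0).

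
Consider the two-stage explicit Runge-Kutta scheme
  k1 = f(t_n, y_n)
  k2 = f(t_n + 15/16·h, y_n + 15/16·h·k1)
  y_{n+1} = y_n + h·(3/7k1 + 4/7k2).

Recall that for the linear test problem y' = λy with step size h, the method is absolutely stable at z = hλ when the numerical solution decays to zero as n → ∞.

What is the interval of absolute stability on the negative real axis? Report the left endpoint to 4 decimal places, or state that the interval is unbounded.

On y'=λy, z=hλ:
  k1=λy_n ⇒ h·k1=z·y_n;  k2=λ(1+15/16z)y_n ⇒ h·k2=z(1+15/16z)y_n
  y_{n+1}/y_n = 1 + 3/7z + 4/7z(1+15/16z) = 1 + z + 15/28z²
  ⇒ R(z) = 1 + z + 15/28z².

Solve |R(x)|<1 on ℝ⁻.
x=-0.79: |R|=0.5443
R=1: x+15/28x²=0 ⇒ x=−28/15=-1.8667; min R=1−1/(4·15/28)=0.5333>−1
Confirm numerically:
  x=-1.597: |R|=0.76929 <1
  x=-1.488: |R|=0.69815 <1
  x=-1.459: |R|=0.68136 <1
  x=-2.357: |R|=1.61913 >1
  x=-2.195: |R|=1.38608 >1
  x=-2.063: |R|=1.21698 >1
Interval (-1.8667, 0).

(-1.8667, 0).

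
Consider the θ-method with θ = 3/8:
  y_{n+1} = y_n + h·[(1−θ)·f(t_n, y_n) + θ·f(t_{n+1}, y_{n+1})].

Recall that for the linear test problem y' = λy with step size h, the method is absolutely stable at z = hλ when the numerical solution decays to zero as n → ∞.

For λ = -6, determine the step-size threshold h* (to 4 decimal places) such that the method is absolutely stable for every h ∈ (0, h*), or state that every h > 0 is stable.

(-8.0000,0); λ=-6 ⇒ h* = (8)/6 = 1.3333.

With y'=λy (z=hλ):
  y_{n+1} = y_n + z·[5/8·y_n + 3/8·y_{n+1}] ⇒ (1 − 3/8z)y_{n+1} = (1 + 5/8z)y_n
  R(z) = (1 + 5/8z)/(1 − 3/8z).

Need |R(x)|<1, x<0.
x=-1.19: |R|=0.1772
R=−1: 1+5/8x = −1+3/8x ⇒ -1/4x=2 ⇒ x=2/(-1/4)=-8.0000
Confirm numerically:
  x=-7.164: |R|=0.94331 <1
  x=-3.748: |R|=0.55810 <1
  x=-3.265: |R|=0.46783 <1
  x=-8.284: |R|=1.01729 >1
  x=-8.048: |R|=1.00299 >1
Stable set (-8.0000, 0).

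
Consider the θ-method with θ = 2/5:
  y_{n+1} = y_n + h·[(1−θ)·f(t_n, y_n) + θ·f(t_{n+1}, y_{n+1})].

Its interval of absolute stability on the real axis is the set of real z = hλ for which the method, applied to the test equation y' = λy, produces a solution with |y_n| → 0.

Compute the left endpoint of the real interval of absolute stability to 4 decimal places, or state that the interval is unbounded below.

With y'=λy (z=hλ):
  y_{n+1} = y_n + z·[3/5·y_n + 2/5·y_{n+1}] ⇒ (1 − 2/5z)y_{n+1} = (1 + 3/5z)y_n
  so R(z) = (1 + 3/5z)/(1 − 2/5z).

Find x<0 with |R(x)|<1.
x=-1.2: |R|=0.1892
R=−1: 1+3/5x = −1+2/5x ⇒ -1/5x=2 ⇒ x=2/(-1/5)=-10.0000
Confirm numerically:
  x=-7.646: |R|=0.88399 <1
  x=-4.659: |R|=0.62697 <1
  x=-4.235: |R|=0.57201 <1
  x=-10.444: |R|=1.01715 >1
  x=-10.384: |R|=1.01490 >1
Stable set (-10.0000, 0).

z* = -10.0000.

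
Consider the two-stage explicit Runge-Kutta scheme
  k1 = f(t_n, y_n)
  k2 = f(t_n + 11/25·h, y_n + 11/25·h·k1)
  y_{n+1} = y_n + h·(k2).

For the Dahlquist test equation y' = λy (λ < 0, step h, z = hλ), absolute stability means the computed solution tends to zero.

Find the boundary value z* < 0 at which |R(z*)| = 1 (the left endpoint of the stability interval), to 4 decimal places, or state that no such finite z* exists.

left endpoint -2.2727.

On y'=λy, z=hλ:
  k1=λy_n ⇒ h·k1=z·y_n;  k2=λ(1+11/25z)y_n ⇒ h·k2=z(1+11/25z)y_n
  y_{n+1}/y_n = 1 + z(1+11/25z) = 1 + z + 11/25z²
  ⇒ R(z) = 1 + z + 11/25z².

Find x<0 with |R(x)|<1.
x=-0.57: |R|=0.5730
R=1: x+11/25x²=0 ⇒ x=−25/11=-2.2727; min R=1−1/(4·11/25)=0.4318>−1
Confirm numerically:
  x=-2.200: |R|=0.92960 <1
  x=-2.123: |R|=0.86014 <1
  x=-1.910: |R|=0.69516 <1
  x=-1.232: |R|=0.43584 <1
  x=-2.682: |R|=1.48297 >1
  x=-2.417: |R|=1.15343 >1
  x=-2.339: |R|=1.06821 >1
Interval (-2.2727, 0).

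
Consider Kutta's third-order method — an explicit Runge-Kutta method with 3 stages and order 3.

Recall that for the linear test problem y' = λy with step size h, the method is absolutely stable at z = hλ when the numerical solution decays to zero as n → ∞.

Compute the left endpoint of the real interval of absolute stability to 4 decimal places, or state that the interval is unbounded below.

left endpoint -2.5127.

Set f=λy, z=hλ:
  order 3, 3-stage ⇒ R(z)=1+z+z^2/2+z^3/6
  (e.g. R(-0.45)=0.63606, |R|=0.63606)

Solve |R(x)|<1 on ℝ⁻.
x=-0.45: |R|=0.6361
|R(-2.37)|=0.7802 |R(-2.28)|=0.6562 |R(-2.21)|=0.5669
Bisect:
  x_lo=-3.2366 |R|=2.6498  x_hi=-0.0703 |R|=0.9322
  mid=-1.65345 |R|=0.03990 →hi
  mid=-2.44505 |R|=0.89211 →hi
  mid=-2.84085 |R|=1.62678 →lo
  mid=-2.64295 |R|=1.22727 →lo
  mid=-2.54400 |R|=1.05213 →lo
  mid=-2.49452 |R|=0.97029 →hi
  mid=-2.51926 |R|=1.01075 →lo
  mid=-2.50689 |R|=0.99040 →hi
  ...
  [-2.51288,-2.51269] ⇒ x*=-2.5127
Interval (-2.5127, 0).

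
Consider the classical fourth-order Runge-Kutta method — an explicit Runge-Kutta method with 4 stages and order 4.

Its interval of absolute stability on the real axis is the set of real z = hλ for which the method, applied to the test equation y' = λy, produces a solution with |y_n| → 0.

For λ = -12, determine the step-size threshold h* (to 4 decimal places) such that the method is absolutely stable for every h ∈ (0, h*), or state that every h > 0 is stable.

Set f=λy, z=hλ:
  order 4, 4-stage ⇒ R(z)=1+z+z^2/2+z^3/6+z^4/24
  (e.g. R(-1.52)=0.27231, |R|=0.27231)

Boundary: |R(x)|=1, x<0.
x=-1.52: |R|=0.2723
|R(-2.87)|=1.1354 |R(-1.62)|=0.2706 |R(-1.52)|=0.2723
Bisect:
  x_lo=-3.1572 |R|=1.7216  x_hi=-0.3976 |R|=0.6720
  mid=-1.77741 |R|=0.28217 →hi
  mid=-2.46731 |R|=0.61728 →hi
  mid=-2.81225 |R|=1.04141 →lo
  mid=-2.63978 |R|=0.80188 →hi
  mid=-2.72602 |R|=0.91424 →hi
  mid=-2.76913 |R|=0.97591 →hi
  mid=-2.79069 |R|=1.00817 →lo
  ...
  [-2.78530,-2.78514] ⇒ x*=-2.7853
So |R|<1 on (-2.7853, 0).

(-2.7853,0); λ=-12 ⇒ h* = 0.2321.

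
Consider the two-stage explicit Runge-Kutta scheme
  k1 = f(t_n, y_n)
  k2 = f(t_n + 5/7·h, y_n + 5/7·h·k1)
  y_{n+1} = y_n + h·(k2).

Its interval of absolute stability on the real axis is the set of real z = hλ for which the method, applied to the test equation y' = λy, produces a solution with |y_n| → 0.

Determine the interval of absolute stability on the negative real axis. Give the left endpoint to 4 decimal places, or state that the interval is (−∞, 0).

z∈(-1.4000,0).

With y'=λy (z=hλ):
  k1=λy_n ⇒ h·k1=z·y_n;  k2=λ(1+5/7z)y_n ⇒ h·k2=z(1+5/7z)y_n
  y_{n+1}/y_n = 1 + z(1+5/7z) = 1 + z + 5/7z²
  so R(z) = 1 + z + 5/7z².

Solve |R(x)|<1 on ℝ⁻.
x=-0.4: |R|=0.7143
R=1: x+5/7x²=0 ⇒ x=−7/5=-1.4000; min R=1−1/(4·5/7)=0.6500>−1
Confirm numerically:
  x=-1.232: |R|=0.85216 <1
  x=-1.164: |R|=0.80378 <1
  x=-0.804: |R|=0.65773 <1
  x=-0.595: |R|=0.65787 <1
  x=-1.764: |R|=1.45864 >1
  x=-1.710: |R|=1.37864 >1
So |R|<1 on (-1.4000, 0).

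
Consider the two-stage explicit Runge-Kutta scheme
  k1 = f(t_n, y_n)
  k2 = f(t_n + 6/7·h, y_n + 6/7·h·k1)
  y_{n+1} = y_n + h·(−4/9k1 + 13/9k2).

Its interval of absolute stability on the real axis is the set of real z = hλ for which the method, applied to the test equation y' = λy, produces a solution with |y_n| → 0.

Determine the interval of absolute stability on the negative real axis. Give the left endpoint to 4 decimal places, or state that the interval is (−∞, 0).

On y'=λy, z=hλ:
  k1=λy_n ⇒ h·k1=z·y_n;  k2=λ(1+6/7z)y_n ⇒ h·k2=z(1+6/7z)y_n
  y_{n+1}/y_n = 1 − 4/9z + 13/9z(1+6/7z) = 1 + z + 26/21z²
  Hence R(z) = 1 + z + 26/21z².

Boundary: |R(x)|=1, x<0.
x=-1.34: |R|=1.8831
R=1: x+26/21x²=0 ⇒ x=−21/26=-0.8077; min R=1−1/(4·26/21)=0.7981>−1
Confirm numerically:
  x=-0.703: |R|=0.90888 <1
  x=-0.672: |R|=0.88710 <1
  x=-0.340: |R|=0.80312 <1
  x=-0.333: |R|=0.80429 <1
  x=-1.316: |R|=1.82820 >1
  x=-1.249: |R|=1.68243 >1
  x=-1.102: |R|=1.40155 >1
Interval (-0.8077, 0).

(-0.8077, 0).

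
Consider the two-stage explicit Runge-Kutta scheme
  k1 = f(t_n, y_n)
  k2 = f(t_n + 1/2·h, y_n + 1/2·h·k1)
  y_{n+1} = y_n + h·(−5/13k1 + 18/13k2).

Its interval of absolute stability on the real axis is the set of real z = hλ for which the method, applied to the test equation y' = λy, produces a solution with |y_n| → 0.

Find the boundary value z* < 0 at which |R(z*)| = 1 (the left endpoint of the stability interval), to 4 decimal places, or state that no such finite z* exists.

Test eqn y'=λy, z=hλ:
  k1=λy_n ⇒ h·k1=z·y_n;  k2=λ(1+1/2z)y_n ⇒ h·k2=z(1+1/2z)y_n
  y_{n+1}/y_n = 1 − 5/13z + 18/13z(1+1/2z) = 1 + z + 9/13z²
  so R(z) = 1 + z + 9/13z².

Boundary: |R(x)|=1, x<0.
x=-1.48: |R|=1.0364
R=1: x+9/13x²=0 ⇒ x=−13/9=-1.4444; min R=1−1/(4·9/13)=0.6389>−1
Confirm numerically:
  x=-1.305: |R|=0.87402 <1
  x=-1.044: |R|=0.71057 <1
  x=-0.673: |R|=0.64057 <1
  x=-1.761: |R|=1.38593 >1
  x=-1.551: |R|=1.11442 >1
  x=-1.514: |R|=1.07290 >1
Stable set (-1.4444, 0).

z* = -1.4444.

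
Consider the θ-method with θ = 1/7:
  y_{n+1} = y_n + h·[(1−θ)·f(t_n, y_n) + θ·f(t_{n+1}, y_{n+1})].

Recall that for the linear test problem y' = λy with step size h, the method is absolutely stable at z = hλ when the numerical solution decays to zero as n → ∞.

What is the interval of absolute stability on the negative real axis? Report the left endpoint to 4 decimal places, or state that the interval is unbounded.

z∈(-2.8000,0).

Set f=λy, z=hλ:
  y_{n+1} = y_n + z·[6/7·y_n + 1/7·y_{n+1}] ⇒ (1 − 1/7z)y_{n+1} = (1 + 6/7z)y_n
  Hence R(z) = (1 + 6/7z)/(1 − 1/7z).

Solve |R(x)|<1 on ℝ⁻.
x=-1.58: |R|=0.2890
R=−1: 1+6/7x = −1+1/7x ⇒ -5/7x=2 ⇒ x=2/(-5/7)=-2.8000
Confirm numerically:
  x=-2.273: |R|=0.71584 <1
  x=-2.229: |R|=0.69065 <1
  x=-2.067: |R|=0.59579 <1
  x=-2.003: |R|=0.55737 <1
  x=-3.273: |R|=1.23022 >1
  x=-3.207: |R|=1.19937 >1
Interval (-2.8000, 0).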